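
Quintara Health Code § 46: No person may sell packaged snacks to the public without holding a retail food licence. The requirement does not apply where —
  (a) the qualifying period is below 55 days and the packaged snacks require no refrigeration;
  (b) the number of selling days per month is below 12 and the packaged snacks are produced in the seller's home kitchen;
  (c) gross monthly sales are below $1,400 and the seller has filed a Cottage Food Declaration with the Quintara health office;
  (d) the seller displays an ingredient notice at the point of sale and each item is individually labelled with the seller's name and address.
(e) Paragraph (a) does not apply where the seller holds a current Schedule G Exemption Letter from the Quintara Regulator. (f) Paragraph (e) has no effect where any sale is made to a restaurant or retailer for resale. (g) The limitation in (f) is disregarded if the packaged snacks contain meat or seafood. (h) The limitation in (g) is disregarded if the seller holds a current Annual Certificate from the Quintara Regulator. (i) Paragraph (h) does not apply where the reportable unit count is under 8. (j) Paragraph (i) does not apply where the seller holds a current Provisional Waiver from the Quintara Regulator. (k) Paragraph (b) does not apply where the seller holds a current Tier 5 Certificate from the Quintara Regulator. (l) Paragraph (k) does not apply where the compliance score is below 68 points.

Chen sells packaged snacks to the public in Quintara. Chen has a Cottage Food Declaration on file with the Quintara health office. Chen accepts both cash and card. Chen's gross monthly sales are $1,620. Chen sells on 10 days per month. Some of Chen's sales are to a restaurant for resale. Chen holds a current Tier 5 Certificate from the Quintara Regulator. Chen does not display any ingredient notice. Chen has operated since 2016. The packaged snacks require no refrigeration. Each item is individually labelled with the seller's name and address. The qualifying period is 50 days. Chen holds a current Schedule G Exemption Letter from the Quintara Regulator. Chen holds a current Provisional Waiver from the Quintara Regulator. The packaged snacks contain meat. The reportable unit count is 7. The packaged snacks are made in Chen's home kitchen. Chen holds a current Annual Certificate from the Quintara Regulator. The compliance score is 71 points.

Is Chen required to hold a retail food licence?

Exception (a): the qualifying period is 50 days, below the 55 days limit; the packaged snacks are shelf-stable — every condition holds. Under paragraphs (e)–(j): (e) operates (a current Schedule G Exemption Letter is held), but yields to (f): (f) applies — some sales are to a restaurant for resale. (g) would limit (f) — the packaged snacks contain meat — but (h) sets (g) aside: (h) operates against (g): a current Annual Certificate is held. (i) would limit (h) — the reportable unit count is 7, under the 8 limit — but (j) sets (i) aside: (j) operates against (i): a current Provisional Waiver is held. Exception (a) stands.
Exception (b) is satisfied on its face — the number of selling days per month is 10, below the 12 limit; the packaged snacks are home-kitchen produced. However, paragraphs (k)–(l) must be considered: (k) operates — a current Tier 5 Certificate is held. (l) is not engaged (the compliance score is 71 points, not below 68 points), so (k) stands. Exception (b) does not apply.
Exception (c) does not apply: gross monthly sales are $1,620, not below $1,400.
Exception (d) fails — no ingredient notice is displayed.

No — exception (a) applies; Chen is not required to hold a retail food licence.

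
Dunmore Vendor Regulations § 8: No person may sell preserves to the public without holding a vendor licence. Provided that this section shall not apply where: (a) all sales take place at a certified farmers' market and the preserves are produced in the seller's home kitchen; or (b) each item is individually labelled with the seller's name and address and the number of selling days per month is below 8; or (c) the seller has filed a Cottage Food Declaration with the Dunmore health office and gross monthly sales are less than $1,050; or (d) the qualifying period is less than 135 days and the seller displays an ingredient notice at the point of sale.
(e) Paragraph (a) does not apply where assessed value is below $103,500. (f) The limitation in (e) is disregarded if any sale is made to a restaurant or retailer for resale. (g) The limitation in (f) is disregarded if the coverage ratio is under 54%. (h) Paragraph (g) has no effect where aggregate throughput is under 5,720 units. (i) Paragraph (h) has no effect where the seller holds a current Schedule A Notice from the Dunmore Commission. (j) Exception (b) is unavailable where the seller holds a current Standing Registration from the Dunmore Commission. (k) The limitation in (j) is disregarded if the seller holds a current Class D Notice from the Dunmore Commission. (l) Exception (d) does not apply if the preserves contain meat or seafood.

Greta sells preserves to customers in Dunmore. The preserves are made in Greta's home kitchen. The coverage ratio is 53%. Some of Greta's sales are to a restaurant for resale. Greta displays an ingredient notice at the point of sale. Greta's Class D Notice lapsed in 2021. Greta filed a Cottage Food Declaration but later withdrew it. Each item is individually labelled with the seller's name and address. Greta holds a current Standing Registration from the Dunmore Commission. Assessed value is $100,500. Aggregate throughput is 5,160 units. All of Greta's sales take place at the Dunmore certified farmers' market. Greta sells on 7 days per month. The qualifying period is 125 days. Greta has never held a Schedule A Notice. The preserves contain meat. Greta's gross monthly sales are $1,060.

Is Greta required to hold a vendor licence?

Exception (a) is satisfied on its face — all sales are at a certified farmers' market; the preserves are home-kitchen produced. Applying paragraphs (e)–(i): (e) operates (assessed value is $100,500, below the $103,500 limit), but is displaced by (f): (f) operates against (e): some sales are to a restaurant for resale. (g) would limit (f) — the coverage ratio is 53%, under the 54% limit — but (h) sets (g) aside: (h) operates against (g): aggregate throughput is 5,160 units, under the 5,720 units limit. (i) is not engaged (the Schedule A Notice is not current), so (h) stands. (a) remains available.
Exception (b): items are individually labelled; the number of selling days per month is 7, below the 8 limit — every condition holds. Turning to paragraphs (j)–(k): (j) operates — a current Standing Registration is held. (k), which would lift (j), is not triggered — the Class D Notice is not current. So (b) is unavailable.
Exception (c) fails — the Cottage Food Declaration was withdrawn.
Exception (d): the qualifying period is 125 days, less than the 135 days limit; an ingredient notice is displayed — every condition holds. Turning to paragraph (l): (l) operates against (d): the preserves contain meat. Exception (d) does not apply.

No — exception (a) applies; Greta is not required to hold a vendor licence.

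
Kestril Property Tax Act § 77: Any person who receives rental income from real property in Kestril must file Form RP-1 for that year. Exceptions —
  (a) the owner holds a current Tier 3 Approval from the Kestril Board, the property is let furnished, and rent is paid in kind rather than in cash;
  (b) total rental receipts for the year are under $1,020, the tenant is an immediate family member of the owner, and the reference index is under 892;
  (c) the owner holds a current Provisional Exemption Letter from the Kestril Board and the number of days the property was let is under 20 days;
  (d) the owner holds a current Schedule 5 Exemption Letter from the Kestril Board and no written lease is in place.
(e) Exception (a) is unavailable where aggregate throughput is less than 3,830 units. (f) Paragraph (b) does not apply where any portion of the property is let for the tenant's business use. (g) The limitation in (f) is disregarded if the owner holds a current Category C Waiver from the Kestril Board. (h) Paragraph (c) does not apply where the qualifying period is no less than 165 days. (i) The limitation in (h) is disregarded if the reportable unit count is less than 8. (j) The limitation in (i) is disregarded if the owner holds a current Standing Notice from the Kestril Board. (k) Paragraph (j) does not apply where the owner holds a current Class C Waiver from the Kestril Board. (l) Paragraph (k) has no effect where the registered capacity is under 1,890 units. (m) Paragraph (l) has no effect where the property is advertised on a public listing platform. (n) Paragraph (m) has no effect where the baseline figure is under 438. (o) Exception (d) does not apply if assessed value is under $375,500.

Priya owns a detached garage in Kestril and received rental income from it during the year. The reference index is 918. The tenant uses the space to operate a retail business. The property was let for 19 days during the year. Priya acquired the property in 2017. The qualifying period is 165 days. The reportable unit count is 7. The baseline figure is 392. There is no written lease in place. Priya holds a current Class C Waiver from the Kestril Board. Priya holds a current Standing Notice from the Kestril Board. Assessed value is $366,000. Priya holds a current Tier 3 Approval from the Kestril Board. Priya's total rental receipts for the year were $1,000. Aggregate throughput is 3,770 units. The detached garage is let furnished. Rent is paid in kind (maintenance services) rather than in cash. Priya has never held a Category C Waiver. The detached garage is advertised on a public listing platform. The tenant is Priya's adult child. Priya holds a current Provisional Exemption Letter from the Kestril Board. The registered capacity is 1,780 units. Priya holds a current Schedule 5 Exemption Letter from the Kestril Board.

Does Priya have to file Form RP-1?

Exception (a)'s conditions are all satisfied: a current Tier 3 Approval is held; the property is let furnished; rent is paid in kind. Turning to paragraph (e): (e) is triggered — aggregate throughput is 3,770 units, less than the 3,830 units limit. Exception (a) does not apply.
Exception (b) fails — the reference index is 918, not under 892.
Exception (c)'s conditions are all satisfied: a current Provisional Exemption Letter is held; the number of days the property was let is 19 days, under the 20 days limit. But: (h) operates against (c): the qualifying period is 165 days, meeting the 165 days threshold. (i) operates (the reportable unit count is 7, less than the 8 limit), but yields to (j): (j) operates against (i): a current Standing Notice is held. (k) would limit (j) — a current Class C Waiver is held — but (l) sets (k) aside: (l) operates against (k): the registered capacity is 1,780 units, under the 1,890 units limit. (m) is engaged (the property is publicly advertised), but is displaced by (n): (n) operates against (m): the baseline figure is 392, under the 438 limit. So (c) is unavailable.
Exception (d): a current Schedule 5 Exemption Letter is held; there is no written lease — every condition holds. Turning to paragraph (o): (o) operates against (d): assessed value is $366,000, under the $375,500 limit. (d) is therefore removed.
No exception is made out. Priya falls within the general rule.

Yes — Priya must file Form RP-1.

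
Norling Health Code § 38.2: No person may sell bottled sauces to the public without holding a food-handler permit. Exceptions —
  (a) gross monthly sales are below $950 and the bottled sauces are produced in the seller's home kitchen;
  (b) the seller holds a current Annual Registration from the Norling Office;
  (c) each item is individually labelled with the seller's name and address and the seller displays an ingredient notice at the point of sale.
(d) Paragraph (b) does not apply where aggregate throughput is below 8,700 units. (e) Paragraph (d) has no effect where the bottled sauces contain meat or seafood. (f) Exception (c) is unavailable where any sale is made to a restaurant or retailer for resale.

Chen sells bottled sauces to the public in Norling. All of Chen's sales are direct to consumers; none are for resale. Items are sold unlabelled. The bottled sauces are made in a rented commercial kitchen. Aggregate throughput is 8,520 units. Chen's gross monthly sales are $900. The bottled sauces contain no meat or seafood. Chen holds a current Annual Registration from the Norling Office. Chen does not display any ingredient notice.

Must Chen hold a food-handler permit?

Exception (a) requires that the bottled sauces are produced in the seller's home kitchen; but the bottled sauces are made in a commercial kitchen, not a home kitchen, so (a) is unavailable.
Exception (b): a current Annual Registration is held — every condition holds. But: (d) operates — aggregate throughput is 8,520 units, below the 8,700 units limit. (e), which would lift (d), is not triggered — the bottled sauces contain no meat or seafood. So (b) is unavailable.
Exception (c) requires that each item is individually labelled with the seller's name and address; but items are sold unlabelled, so (c) is unavailable.
None of the exceptions is available; § 38.2 applies in full.

Yes — Chen must hold a food-handler permit.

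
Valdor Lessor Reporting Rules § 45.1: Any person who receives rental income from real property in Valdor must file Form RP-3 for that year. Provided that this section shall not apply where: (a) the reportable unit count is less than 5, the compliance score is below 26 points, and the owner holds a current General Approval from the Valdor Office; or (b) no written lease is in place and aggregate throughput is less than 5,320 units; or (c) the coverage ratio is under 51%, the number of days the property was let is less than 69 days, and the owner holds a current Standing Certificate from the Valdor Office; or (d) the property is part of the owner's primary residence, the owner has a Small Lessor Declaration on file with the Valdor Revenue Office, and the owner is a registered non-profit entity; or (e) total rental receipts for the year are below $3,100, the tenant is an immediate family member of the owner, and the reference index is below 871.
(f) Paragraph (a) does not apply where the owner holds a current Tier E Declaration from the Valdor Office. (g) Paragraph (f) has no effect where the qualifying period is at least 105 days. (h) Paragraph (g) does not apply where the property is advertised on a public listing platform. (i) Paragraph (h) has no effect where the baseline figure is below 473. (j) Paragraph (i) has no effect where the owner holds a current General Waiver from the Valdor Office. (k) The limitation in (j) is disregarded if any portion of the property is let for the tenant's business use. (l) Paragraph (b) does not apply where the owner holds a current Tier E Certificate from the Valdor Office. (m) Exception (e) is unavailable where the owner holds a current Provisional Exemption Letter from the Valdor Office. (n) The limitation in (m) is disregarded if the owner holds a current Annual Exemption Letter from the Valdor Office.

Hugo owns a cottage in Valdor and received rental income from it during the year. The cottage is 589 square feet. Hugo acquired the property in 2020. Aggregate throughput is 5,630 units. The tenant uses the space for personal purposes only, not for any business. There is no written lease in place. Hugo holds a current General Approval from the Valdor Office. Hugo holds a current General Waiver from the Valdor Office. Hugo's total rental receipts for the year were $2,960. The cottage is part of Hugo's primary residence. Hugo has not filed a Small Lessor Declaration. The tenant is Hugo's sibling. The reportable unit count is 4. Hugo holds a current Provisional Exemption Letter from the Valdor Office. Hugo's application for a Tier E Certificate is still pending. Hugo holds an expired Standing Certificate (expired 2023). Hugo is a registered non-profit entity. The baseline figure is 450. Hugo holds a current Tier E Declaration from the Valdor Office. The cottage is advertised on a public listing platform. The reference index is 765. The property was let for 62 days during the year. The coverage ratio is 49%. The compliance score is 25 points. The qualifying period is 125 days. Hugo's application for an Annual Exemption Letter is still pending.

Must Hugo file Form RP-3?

Yes — Hugo must file Form RP-3.

Exception (a) is satisfied on its face — the reportable unit count is 4, less than the 5 limit; the compliance score is 25 points, below the 26 points limit; a current General Approval is held. But applying paragraphs (f)–(k): (f) operates against (a): a current Tier E Declaration is held. (g) applies (the qualifying period is 125 days, meeting the 105 days threshold), but is overridden by (h): (h) operates against (g): the property is publicly advertised. (i) operates (the baseline figure is 450, below the 473 limit), but is set aside by (j): (j) operates against (i): a current General Waiver is held. (k) is not engaged (the space is used for personal purposes only), so (j) stands. (a) is therefore removed.
Exception (b) fails — aggregate throughput is 5,630 units, not less than 5,320 units.
Exception (c) does not apply: the Standing Certificate is not current.
Exception (d) fails — no Small Lessor Declaration is on file.
Exception (e): total rental receipts for the year are $2,960, below the $3,100 limit; the tenant is an immediate family member; the reference index is 765, below the 871 limit — every condition holds. However, paragraphs (m)–(n) must be considered: (m) operates — a current Provisional Exemption Letter is held. (n) is not engaged (no current Annual Exemption Letter is held), so (m) stands. Exception (e) does not apply.
No exception is made out. Hugo falls within the general rule.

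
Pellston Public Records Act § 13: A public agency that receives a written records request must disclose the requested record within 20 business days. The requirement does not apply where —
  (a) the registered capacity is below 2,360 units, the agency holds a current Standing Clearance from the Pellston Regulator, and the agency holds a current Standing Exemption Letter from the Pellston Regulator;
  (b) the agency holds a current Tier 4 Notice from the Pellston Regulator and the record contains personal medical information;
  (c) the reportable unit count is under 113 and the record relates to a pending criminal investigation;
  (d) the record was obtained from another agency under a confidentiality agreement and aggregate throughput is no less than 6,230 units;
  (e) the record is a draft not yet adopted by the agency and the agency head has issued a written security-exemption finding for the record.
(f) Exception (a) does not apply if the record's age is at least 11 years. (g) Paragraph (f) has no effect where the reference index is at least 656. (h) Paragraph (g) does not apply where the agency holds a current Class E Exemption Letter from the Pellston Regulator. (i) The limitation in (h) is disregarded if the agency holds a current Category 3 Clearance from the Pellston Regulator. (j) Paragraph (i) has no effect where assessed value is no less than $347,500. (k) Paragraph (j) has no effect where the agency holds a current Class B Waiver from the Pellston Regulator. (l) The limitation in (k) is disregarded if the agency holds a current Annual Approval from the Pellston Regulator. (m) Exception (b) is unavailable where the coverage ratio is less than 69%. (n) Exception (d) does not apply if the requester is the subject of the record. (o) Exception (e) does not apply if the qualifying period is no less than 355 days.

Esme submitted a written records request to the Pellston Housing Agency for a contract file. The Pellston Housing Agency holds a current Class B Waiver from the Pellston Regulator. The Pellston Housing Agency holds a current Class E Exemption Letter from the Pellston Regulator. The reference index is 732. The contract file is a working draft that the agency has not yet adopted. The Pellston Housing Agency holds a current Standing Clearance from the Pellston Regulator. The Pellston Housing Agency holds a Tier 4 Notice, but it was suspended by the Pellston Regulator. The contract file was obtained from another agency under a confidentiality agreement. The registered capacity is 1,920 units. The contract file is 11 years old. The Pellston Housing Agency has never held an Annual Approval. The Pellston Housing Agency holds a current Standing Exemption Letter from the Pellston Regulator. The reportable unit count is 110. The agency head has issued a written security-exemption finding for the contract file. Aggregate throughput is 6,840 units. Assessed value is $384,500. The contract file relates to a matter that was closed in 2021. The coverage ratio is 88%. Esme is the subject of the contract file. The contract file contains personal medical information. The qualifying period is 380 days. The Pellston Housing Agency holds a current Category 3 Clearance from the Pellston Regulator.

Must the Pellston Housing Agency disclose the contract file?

Exception (a)'s conditions are all satisfied: the registered capacity is 1,920 units, below the 2,360 units limit; a current Standing Clearance is held; a current Standing Exemption Letter is held. Under paragraphs (f)–(l): (f) would limit (a) — the record's age is 11 years, meeting the 11 years threshold — but (g) sets (f) aside: (g) operates — the reference index is 732, meeting the 656 threshold. (h) is triggered (a current Class E Exemption Letter is held), but is displaced by (i): (i) operates against (h): a current Category 3 Clearance is held. (j) applies (assessed value is $384,500, meeting the $347,500 threshold), but yields to (k): (k) applies — a current Class B Waiver is held. (l), which would lift (k), does not operate here — the Annual Approval is not current. So (a) applies.
Exception (b) does not apply: there is no Tier 4 Notice in force.
Exception (c) does not apply: the contract file relates to a closed matter.
All of (d)'s requirements are met (the contract file was obtained under a confidentiality agreement; aggregate throughput is 6,840 units, meeting the 6,230 units threshold). But applying paragraph (n): (n) operates — Esme is the subject of the contract file. Exception (d) does not apply.
All of (e)'s requirements are met (the contract file is an unadopted draft; a written security-exemption finding has been issued). Turning to paragraph (o): (o) operates against (e): the qualifying period is 380 days, meeting the 355 days threshold. Exception (e) does not apply.

No — exception (a) applies; the Pellston Housing Agency is not required to disclose the contract file.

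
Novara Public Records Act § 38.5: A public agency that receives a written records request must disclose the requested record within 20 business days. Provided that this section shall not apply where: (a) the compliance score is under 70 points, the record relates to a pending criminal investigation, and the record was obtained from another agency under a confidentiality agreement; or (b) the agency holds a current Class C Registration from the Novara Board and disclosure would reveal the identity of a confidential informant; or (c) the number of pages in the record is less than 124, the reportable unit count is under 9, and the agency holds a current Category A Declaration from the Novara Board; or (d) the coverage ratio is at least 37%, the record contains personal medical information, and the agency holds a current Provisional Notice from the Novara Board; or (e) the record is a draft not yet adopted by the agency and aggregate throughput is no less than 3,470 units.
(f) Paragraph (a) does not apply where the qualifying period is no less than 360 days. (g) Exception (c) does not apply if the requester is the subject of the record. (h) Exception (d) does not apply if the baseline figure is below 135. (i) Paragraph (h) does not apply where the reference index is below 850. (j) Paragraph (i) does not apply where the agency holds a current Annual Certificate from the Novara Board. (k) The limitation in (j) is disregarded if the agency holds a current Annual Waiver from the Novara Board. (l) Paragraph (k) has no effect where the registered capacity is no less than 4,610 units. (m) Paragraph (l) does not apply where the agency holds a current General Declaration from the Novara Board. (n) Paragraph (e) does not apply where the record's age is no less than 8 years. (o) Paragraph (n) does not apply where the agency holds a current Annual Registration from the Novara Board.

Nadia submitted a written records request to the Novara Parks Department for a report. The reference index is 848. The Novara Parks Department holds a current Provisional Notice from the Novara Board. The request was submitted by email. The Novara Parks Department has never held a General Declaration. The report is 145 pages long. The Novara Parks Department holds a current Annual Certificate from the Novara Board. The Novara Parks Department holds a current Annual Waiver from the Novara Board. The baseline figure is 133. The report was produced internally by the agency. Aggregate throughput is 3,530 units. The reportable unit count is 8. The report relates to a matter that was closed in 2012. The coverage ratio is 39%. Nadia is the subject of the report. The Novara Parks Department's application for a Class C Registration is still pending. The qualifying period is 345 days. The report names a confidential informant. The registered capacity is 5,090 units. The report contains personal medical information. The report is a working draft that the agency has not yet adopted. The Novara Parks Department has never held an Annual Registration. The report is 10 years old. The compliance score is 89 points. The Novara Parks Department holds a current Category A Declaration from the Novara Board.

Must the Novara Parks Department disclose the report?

Exception (a) fails — the compliance score is 89 points, not under 70 points.
Exception (b) requires that the agency holds a current Class C Registration from the Novara Board; but no current Class C Registration is held, so (b) is unavailable.
Exception (c) fails — the number of pages in the record is 145, not less than 124.
Exception (d) is satisfied on its face — the coverage ratio is 39%, meeting the 37% threshold; the report contains personal medical information; a current Provisional Notice is held. Turning to paragraphs (h)–(m): (h) operates — the baseline figure is 133, below the 135 limit. (i) would limit (h) — the reference index is 848, below the 850 limit — but (j) sets (i) aside: (j) operates — a current Annual Certificate is held. (k) would limit (j) — a current Annual Waiver is held — but (l) sets (k) aside: (l) applies — the registered capacity is 5,090 units, meeting the 4,610 units threshold. (m) is not triggered (there is no General Declaration in force), so (l) stands. (d) is therefore removed.
Exception (e) is satisfied on its face — the report is an unadopted draft; aggregate throughput is 3,530 units, meeting the 3,470 units threshold. However, paragraphs (n)–(o) must be considered: (n) is triggered — the record's age is 10 years, meeting the 8 years threshold. (o), which would lift (n), does not operate here — no current Annual Registration is held. (e) is therefore removed.
None of the exceptions is available; § 38.5 applies in full.

Yes — the Novara Parks Department must disclose the report.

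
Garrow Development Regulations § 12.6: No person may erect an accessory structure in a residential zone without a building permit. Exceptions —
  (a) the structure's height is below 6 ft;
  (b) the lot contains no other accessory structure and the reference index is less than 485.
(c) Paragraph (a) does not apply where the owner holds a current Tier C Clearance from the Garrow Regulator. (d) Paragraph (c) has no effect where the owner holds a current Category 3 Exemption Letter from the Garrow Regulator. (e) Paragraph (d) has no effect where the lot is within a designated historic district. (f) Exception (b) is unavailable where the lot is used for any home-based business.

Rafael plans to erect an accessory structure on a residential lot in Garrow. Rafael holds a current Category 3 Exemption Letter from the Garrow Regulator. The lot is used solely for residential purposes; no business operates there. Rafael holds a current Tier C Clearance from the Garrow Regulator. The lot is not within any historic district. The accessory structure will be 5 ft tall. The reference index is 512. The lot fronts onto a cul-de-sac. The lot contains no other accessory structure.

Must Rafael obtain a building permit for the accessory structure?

No — exception (a) applies; Rafael does not need a building permit.

Exception (a): the structure's height is 5 ft, below the 6 ft limit — every condition holds. Applying paragraphs (c)–(e): (c) would limit (a) — a current Tier C Clearance is held — but (d) sets (c) aside: (d) operates against (c): a current Category 3 Exemption Letter is held. (e) is inapplicable (the lot is not in a historic district), so (d) stands. (a) remains available.
Exception (b) does not apply: the reference index is 512, not less than 485.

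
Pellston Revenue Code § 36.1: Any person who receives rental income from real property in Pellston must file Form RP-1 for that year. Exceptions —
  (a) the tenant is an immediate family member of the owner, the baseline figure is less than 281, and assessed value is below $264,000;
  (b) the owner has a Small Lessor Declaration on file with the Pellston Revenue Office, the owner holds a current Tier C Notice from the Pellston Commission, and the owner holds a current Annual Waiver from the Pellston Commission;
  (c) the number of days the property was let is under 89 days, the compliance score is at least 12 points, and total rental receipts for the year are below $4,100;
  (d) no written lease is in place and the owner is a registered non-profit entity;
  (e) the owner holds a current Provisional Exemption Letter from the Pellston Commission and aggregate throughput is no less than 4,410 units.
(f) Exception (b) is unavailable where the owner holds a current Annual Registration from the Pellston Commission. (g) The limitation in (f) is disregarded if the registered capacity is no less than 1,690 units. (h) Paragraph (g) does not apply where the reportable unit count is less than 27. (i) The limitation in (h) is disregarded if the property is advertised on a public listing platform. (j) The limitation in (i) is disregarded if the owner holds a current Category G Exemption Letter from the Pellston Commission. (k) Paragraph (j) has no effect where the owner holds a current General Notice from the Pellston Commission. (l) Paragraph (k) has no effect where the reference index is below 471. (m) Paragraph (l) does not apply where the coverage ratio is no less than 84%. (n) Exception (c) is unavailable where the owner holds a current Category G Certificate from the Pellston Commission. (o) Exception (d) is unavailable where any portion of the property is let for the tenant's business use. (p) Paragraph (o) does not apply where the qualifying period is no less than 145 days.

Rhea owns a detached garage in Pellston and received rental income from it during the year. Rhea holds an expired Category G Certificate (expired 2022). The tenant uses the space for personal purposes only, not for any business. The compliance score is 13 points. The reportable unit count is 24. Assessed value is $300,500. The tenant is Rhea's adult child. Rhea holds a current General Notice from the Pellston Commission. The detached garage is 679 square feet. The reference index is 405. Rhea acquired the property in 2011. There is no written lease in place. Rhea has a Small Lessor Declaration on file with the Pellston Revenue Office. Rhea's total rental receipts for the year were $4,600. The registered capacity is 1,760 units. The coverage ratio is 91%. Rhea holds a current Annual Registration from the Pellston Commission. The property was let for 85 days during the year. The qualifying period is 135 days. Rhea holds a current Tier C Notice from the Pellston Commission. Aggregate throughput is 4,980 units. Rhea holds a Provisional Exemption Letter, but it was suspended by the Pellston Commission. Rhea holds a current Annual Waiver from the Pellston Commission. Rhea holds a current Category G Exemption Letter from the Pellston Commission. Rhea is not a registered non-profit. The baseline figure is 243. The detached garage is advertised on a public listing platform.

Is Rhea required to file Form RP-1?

Exception (a) does not apply: assessed value is $300,500, not below $264,000.
Exception (b) is satisfied on its face — a Small Lessor Declaration is on file; a current Tier C Notice is held; a current Annual Waiver is held. As to paragraphs (f)–(m): (f) would limit (b) — a current Annual Registration is held — but (g) sets (f) aside: (g) operates — the registered capacity is 1,760 units, meeting the 1,690 units threshold. (h) applies (the reportable unit count is 24, less than the 27 limit), but is set aside by (i): (i) operates against (h): the property is publicly advertised. (j) would limit (i) — a current Category G Exemption Letter is held — but (k) sets (j) aside: (k) operates against (j): a current General Notice is held. (l) applies (the reference index is 405, below the 471 limit), but is itself disapplied by (m): (m) operates against (l): the coverage ratio is 91%, meeting the 84% threshold. Exception (b) stands.
Exception (c) fails — total rental receipts for the year are $4,600, not below $4,100.
Exception (d) does not apply: Rhea is not a registered non-profit.
Exception (e) fails — there is no Provisional Exemption Letter in force.

No — exception (b) applies; Rhea is not required to file Form RP-1.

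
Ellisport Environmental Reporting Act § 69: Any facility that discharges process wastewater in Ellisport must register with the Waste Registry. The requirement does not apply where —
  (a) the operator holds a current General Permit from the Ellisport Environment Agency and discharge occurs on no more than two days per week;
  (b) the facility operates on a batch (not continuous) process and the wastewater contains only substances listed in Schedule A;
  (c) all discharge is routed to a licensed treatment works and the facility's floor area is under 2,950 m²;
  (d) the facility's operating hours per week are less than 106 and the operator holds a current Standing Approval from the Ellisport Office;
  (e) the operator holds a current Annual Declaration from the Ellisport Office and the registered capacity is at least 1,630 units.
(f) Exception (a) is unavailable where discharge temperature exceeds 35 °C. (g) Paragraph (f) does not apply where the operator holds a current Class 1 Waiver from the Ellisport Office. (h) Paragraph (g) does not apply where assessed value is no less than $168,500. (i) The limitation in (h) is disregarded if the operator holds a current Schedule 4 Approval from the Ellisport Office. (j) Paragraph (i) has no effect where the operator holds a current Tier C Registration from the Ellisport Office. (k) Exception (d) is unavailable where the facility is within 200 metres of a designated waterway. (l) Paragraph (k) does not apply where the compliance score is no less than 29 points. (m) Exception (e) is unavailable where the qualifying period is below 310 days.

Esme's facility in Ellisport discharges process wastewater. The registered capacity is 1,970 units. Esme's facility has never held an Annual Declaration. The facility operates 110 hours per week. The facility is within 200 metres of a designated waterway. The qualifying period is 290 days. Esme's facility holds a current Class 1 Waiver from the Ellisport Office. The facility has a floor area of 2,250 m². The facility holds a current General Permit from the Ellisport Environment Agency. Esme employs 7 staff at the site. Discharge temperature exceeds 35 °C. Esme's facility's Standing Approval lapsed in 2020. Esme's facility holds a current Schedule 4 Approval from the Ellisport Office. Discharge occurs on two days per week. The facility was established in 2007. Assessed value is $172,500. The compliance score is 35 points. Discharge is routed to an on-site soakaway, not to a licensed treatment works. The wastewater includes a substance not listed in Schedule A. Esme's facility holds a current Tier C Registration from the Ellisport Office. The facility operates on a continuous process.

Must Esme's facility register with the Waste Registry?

Exception (a) is satisfied on its face — a current General Permit is held; discharge occurs on no more than two days per week. But applying paragraphs (f)–(j): (f) operates against (a): discharge temperature exceeds 35 °C. (g) operates (a current Class 1 Waiver is held), but is overridden by (h): (h) operates against (g): assessed value is $172,500, meeting the $168,500 threshold. (i) operates (a current Schedule 4 Approval is held), but is set aside by (j): (j) is engaged — a current Tier C Registration is held. Exception (a) does not apply.
Exception (b) requires that the facility operates on a batch (not continuous) process; but the facility operates on a continuous process, so (b) is unavailable.
Exception (c) fails — discharge is not routed to a licensed treatment works.
Exception (d) fails — the facility's operating hours per week are 110, not less than 106.
Exception (e) does not apply: no current Annual Declaration is held.
No exception displaces § 69.

Yes — Esme's facility must register with the Waste Registry.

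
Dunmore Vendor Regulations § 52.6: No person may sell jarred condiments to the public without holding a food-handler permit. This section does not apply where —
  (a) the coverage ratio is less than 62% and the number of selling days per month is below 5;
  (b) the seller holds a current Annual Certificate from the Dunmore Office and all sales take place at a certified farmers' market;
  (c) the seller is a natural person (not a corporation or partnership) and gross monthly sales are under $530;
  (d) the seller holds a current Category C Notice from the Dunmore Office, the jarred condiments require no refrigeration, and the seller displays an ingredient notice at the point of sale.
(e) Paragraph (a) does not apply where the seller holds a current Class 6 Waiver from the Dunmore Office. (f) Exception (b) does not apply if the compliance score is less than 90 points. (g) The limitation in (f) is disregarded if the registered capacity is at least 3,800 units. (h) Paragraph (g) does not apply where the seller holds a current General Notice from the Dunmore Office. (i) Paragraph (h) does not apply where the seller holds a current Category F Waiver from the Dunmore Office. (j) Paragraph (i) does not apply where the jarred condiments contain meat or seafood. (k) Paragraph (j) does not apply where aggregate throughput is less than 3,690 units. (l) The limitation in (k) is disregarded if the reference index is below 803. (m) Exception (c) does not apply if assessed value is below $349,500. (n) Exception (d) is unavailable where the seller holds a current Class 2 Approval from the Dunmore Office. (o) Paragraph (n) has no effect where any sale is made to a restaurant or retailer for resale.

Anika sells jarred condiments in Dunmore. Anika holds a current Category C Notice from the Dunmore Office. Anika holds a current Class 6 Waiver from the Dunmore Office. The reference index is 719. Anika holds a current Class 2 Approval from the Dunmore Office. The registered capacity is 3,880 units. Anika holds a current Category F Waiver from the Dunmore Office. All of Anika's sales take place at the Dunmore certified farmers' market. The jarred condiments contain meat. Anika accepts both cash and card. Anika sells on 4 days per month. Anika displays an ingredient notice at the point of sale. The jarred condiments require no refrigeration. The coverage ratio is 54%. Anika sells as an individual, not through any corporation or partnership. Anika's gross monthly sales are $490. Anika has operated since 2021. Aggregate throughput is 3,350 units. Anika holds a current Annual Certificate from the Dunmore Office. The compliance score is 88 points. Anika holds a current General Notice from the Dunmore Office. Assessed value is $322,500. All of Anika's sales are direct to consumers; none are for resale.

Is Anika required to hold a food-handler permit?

Exception (a)'s conditions are all satisfied: the coverage ratio is 54%, less than the 62% limit; the number of selling days per month is 4, below the 5 limit. But: (e) applies — a current Class 6 Waiver is held. Exception (a) does not apply.
Exception (b)'s conditions are all satisfied: a current Annual Certificate is held; all sales are at a certified farmers' market. Turning to paragraphs (f)–(l): (f) is engaged — the compliance score is 88 points, less than the 90 points limit. (g) applies (the registered capacity is 3,880 units, meeting the 3,800 units threshold), but is set aside by (h): (h) applies — a current General Notice is held. (i) is engaged (a current Category F Waiver is held), but is itself disapplied by (j): (j) is engaged — the jarred condiments contain meat. (k) would limit (j) — aggregate throughput is 3,350 units, less than the 3,690 units limit — but (l) sets (k) aside: (l) operates against (k): the reference index is 719, below the 803 limit. (b) is therefore removed.
Exception (c)'s conditions are all satisfied: the seller is a natural person; gross monthly sales are $490, under the $530 limit. Turning to paragraph (m): (m) operates against (c): assessed value is $322,500, below the $349,500 limit. (c) is therefore removed.
All of (d)'s requirements are met (a current Category C Notice is held; the jarred condiments are shelf-stable; an ingredient notice is displayed). But applying paragraphs (n)–(o): (n) is engaged — a current Class 2 Approval is held. (o) is not triggered (no sales are for resale), so (n) stands. (d) is therefore removed.
No exception displaces § 52.6.

Yes — Anika must hold a food-handler permit.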